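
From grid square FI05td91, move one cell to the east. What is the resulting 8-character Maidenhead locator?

Longitude extended square 9; +1 → 10, wraps to 0, carry into subsquare.
Longitude subsquare t = 19; +1 → 20 = u.
The latitude characters are unchanged.

FI05ud01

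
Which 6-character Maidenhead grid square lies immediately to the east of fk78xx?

Longitude subsquare x = 23; +1 → 24, wraps to 0 = a, carry into square.
Longitude square 7; +1 → 8.
The latitude characters are unchanged.

FK88ax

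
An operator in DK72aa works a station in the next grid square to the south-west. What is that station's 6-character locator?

DK61xx

Longitude subsquare a = 0; −1 → -1, wraps to 23 = x, carry into square.
Longitude square 7; −1 → 6.
Latitude subsquare a = 0; −1 → -1, wraps to 23 = x, carry into square.
Latitude square 2; −1 → 1.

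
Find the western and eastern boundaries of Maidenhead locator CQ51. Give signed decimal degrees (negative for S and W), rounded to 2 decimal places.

Field C=2, Q=16: +2·20° lon, +16·10° lat → SW at lon -140°, lat 70°.
Square 5, 1: +5·2° lon, +1·1° lat → SW at lon -130°, lat 71°.
Cell spans 2° lon × 1° lat.
west -130.00, east -128.00.

-130.00, -128.00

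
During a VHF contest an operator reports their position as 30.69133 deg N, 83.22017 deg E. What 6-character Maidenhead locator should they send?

NM10oq

Shift to the Maidenhead origin (180°W, 90°S): lon 263.2202, lat 120.6913.
Field (20°×10°, letters A–R): 263.2202/20 → 13 → N, 120.6913/10 → 12 → M; chars NM.
Square (2°×1°, digits 0–9): 3.2202/2 → 1, 0.6913/1 → 0; chars 10.
Subsquare (5′×2.5′, letters a–x): 1.2202/0.0833333 → 14 → o, 0.6913/0.0416667 → 16 → q; chars oq.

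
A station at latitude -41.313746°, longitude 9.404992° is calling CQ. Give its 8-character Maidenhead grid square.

JE48qq84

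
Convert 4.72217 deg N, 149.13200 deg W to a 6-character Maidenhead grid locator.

BJ54kr

Shift to the Maidenhead origin (180°W, 90°S): lon 30.8680, lat 94.7222.
Field (20°×10°, letters A–R): lon ⌊30.8680/20⌋ = 1 → B; lat ⌊94.7222/10⌋ = 9 → J.
Square (2°×1°, digits 0–9): lon ⌊10.8680/2⌋ = 5; lat ⌊4.7222/1⌋ = 4.
Subsquare (5′×2.5′, letters a–x): lon ⌊0.8680/0.0833333⌋ = 10 → k; lat ⌊0.7222/0.0416667⌋ = 17 → r.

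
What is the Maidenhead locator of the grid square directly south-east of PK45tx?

Longitude subsquare t = 19; +1 → 20 = u.
Latitude subsquare x = 23; −1 → 22 = w.

PK45uw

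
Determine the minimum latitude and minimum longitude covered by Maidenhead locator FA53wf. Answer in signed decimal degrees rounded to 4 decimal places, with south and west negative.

-86.7917, -68.1667

Field F=5, A=0: +5·20° lon, +0·10° lat → SW at lon -80°, lat -90°.
Square 5, 3: +5·2° lon, +3·1° lat → SW at lon -70°, lat -87°.
Subsquare w=22, f=5: +22·0.0833333° lon, +5·0.0416667° lat → SW at lon -68.1667°, lat -86.7917°.
latitude -86.7917, longitude -68.1667.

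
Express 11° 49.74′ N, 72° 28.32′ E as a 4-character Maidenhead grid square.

Offset from 180°W / 90°S: lon 252.47°, lat 101.83°.
Field (20°×10°, letters A–R): lon ⌊252.47/20⌋ = 12 → M; lat ⌊101.83/10⌋ = 10 → K.
Square (2°×1°, digits 0–9): lon ⌊12.47/2⌋ = 6; lat ⌊1.83/1⌋ = 1.

MK61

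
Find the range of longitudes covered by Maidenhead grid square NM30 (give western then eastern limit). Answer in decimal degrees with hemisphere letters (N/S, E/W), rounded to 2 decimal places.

Field N=13, M=12: +13·20° lon, +12·10° lat → SW at lon 80°, lat 30°.
Square 3, 0: +3·2° lon, +0·1° lat → SW at lon 86°, lat 30°.
Cell spans 2° lon × 1° lat.
west 86.00° E, east 88.00° E.

86.00° E, 88.00° E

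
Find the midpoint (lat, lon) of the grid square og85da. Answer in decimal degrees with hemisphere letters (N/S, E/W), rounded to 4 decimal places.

Field O=14, G=6: +14·20° lon, +6·10° lat → SW at lon 100°, lat -30°.
Square 8, 5: +8·2° lon, +5·1° lat → SW at lon 116°, lat -25°.
Subsquare d=3, a=0: +3·0.0833333° lon, +0·0.0416667° lat → SW at lon 116.25°, lat -25°.
Cell spans 0.0833333° lon × 0.0416667° lat. Centre is SW corner plus half of each.
latitude 24.9792° S, longitude 116.2917° E.

24.9792° S, 116.2917° E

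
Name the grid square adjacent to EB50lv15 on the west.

EB50lv05

Longitude extended square 1; −1 → 0.
The latitude characters are unchanged.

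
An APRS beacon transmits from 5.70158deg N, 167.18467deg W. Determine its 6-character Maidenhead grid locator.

AJ65jq

Shift to the Maidenhead origin (180°W, 90°S): lon 12.8153, lat 95.7016.
Field: 12.8153/20 → 0 → A, 95.7016/10 → 9 → J; chars AJ.
Square: 12.8153/2 → 6, 5.7016/1 → 5; chars 65.
Subsquare: 0.8153/0.0833333 → 9 → j, 0.7016/0.0416667 → 16 → q; chars jq.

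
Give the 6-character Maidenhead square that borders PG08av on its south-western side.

OG98xu

Longitude subsquare a = 0; −1 → -1, wraps to 23 = x, carry into square.
Longitude square 0; −1 → -1, wraps to 9, carry into field.
Longitude field P = 15; −1 → 14 = O.
Latitude subsquare v = 21; −1 → 20 = u.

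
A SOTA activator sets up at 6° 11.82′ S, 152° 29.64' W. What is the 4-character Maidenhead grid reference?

BI33

Offset from 180°W / 90°S: lon 27.51°, lat 83.80°.
Field: lon ⌊27.51/20⌋ = 1 → B; lat ⌊83.80/10⌋ = 8 → I.
Square: lon ⌊7.51/2⌋ = 3; lat ⌊3.80/1⌋ = 3.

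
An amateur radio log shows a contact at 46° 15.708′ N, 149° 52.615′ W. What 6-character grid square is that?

Add 180° to longitude and 90° to latitude: 30.1231, 136.2618.
Field: lon ⌊30.1231/20⌋ = 1 → B; lat ⌊136.2618/10⌋ = 13 → N.
Square: lon ⌊10.1231/2⌋ = 5; lat ⌊6.2618/1⌋ = 6.
Subsquare: lon ⌊0.1231/0.0833333⌋ = 1 → b; lat ⌊0.2618/0.0416667⌋ = 6 → g.

BN56bg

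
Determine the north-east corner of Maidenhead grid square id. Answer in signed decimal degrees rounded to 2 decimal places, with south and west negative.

Field I=8, D=3: +8·20° lon, +3·10° lat → SW at lon -20°, lat -60°.
Cell spans 20° lon × 10° lat. NE corner is SW corner plus one full cell.
latitude -50.00, longitude 0.00.

-50.00, 0.00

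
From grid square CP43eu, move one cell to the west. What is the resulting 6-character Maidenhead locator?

Longitude subsquare e = 4; −1 → 3 = d.
The latitude characters are unchanged.

CP43du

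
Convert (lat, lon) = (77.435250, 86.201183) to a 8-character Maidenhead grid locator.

NQ37ck44

Shift to the Maidenhead origin (180°W, 90°S): lon 266.20118, lat 167.43525.
Field (20°×10°, letters A–R): lon ⌊266.20118/20⌋ = 13 → N; lat ⌊167.43525/10⌋ = 16 → Q.
Square (2°×1°, digits 0–9): lon ⌊6.20118/2⌋ = 3; lat ⌊7.43525/1⌋ = 7.
Subsquare (5′×2.5′, letters a–x): lon ⌊0.20118/0.0833333⌋ = 2 → c; lat ⌊0.43525/0.0416667⌋ = 10 → k.
Extended square (30″×15″, digits 0–9): lon ⌊0.03452/0.00833333⌋ = 4; lat ⌊0.01858/0.00416667⌋ = 4.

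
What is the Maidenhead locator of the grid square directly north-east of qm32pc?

Longitude subsquare p = 15; +1 → 16 = q.
Latitude subsquare c = 2; +1 → 3 = d.

QM32qd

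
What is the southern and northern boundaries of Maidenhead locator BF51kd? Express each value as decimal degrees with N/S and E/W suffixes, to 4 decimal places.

Field B=1, F=5: +1·20° lon, +5·10° lat → SW at lon -160°, lat -40°.
Square 5, 1: +5·2° lon, +1·1° lat → SW at lon -150°, lat -39°.
Subsquare k=10, d=3: +10·0.0833333° lon, +3·0.0416667° lat → SW at lon -149.167°, lat -38.875°.
Cell spans 0.0833333° lon × 0.0416667° lat.
south 38.8750° S, north 38.8333° S.

38.8750° S, 38.8333° S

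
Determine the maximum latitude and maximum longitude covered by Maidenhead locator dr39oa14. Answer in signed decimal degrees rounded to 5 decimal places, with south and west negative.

89.02083, -112.81667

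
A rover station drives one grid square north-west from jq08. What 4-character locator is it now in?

IQ99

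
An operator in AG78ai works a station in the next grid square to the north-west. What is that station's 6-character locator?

AG68xj

Longitude subsquare a = 0; −1 → -1, wraps to 23 = x, carry into square.
Longitude square 7; −1 → 6.
Latitude subsquare i = 8; +1 → 9 = j.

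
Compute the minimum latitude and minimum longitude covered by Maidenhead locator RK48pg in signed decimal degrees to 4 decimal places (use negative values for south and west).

Field R=17, K=10: +17·20° lon, +10·10° lat → SW at lon 160°, lat 10°.
Square 4, 8: +4·2° lon, +8·1° lat → SW at lon 168°, lat 18°.
Subsquare p=15, g=6: +15·0.0833333° lon, +6·0.0416667° lat → SW at lon 169.25°, lat 18.25°.
latitude 18.2500, longitude 169.2500.

18.2500, 169.2500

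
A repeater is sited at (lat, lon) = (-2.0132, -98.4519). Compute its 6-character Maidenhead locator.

EI07sx

Add 180° to longitude and 90° to latitude: 81.5481, 87.9868.
Field: 81.5481/20 → 4 → E, 87.9868/10 → 8 → I; chars EI.
Square: 1.5481/2 → 0, 7.9868/1 → 7; chars 07.
Subsquare: 1.5481/0.0833333 → 18 → s, 0.9868/0.0416667 → 23 → x; chars sx.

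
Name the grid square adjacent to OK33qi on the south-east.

Longitude subsquare q = 16; +1 → 17 = r.
Latitude subsquare i = 8; −1 → 7 = h.

OK33rh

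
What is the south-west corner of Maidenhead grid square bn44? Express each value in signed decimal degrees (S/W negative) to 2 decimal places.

Field B=1, N=13: +1·20° lon, +13·10° lat → SW at lon -160°, lat 40°.
Square 4, 4: +4·2° lon, +4·1° lat → SW at lon -152°, lat 44°.
latitude 44.00, longitude -152.00.

44.00, -152.00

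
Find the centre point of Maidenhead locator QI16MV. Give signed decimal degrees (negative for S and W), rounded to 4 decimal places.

Field Q=16, I=8: +16·20° lon, +8·10° lat → SW at lon 140°, lat -10°.
Square 1, 6: +1·2° lon, +6·1° lat → SW at lon 142°, lat -4°.
Subsquare m=12, v=21: +12·0.0833333° lon, +21·0.0416667° lat → SW at lon 143°, lat -3.125°.
Cell spans 0.0833333° lon × 0.0416667° lat. Centre is SW corner plus half of each.
latitude -3.1042, longitude 143.0417.

-3.1042, 143.0417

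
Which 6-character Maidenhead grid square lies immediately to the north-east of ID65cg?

ID65dh

Longitude subsquare c = 2; +1 → 3 = d.
Latitude subsquare g = 6; +1 → 7 = h.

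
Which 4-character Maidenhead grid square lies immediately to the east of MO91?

NO01

Longitude square 9; +1 → 10, wraps to 0, carry into field.
Longitude field M = 12; +1 → 13 = N.
The latitude characters are unchanged.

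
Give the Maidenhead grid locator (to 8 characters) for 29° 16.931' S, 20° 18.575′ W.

HG90ur22

Shift to the Maidenhead origin (180°W, 90°S): lon 159.69042, lat 60.71782.
Field: lon ⌊159.69042/20⌋ = 7 → H; lat ⌊60.71782/10⌋ = 6 → G.
Square: lon ⌊19.69042/2⌋ = 9; lat ⌊0.71782/1⌋ = 0.
Subsquare: lon ⌊1.69042/0.0833333⌋ = 20 → u; lat ⌊0.71782/0.0416667⌋ = 17 → r.
Extended square: lon ⌊0.02375/0.00833333⌋ = 2; lat ⌊0.00948/0.00416667⌋ = 2.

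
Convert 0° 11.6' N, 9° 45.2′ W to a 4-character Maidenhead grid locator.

IJ50

Add 180° to longitude and 90° to latitude: 170.25, 90.19.
Field: lon ⌊170.25/20⌋ = 8 → I; lat ⌊90.19/10⌋ = 9 → J.
Square: lon ⌊10.25/2⌋ = 5; lat ⌊0.19/1⌋ = 0.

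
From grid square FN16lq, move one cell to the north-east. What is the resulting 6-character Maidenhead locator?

Longitude subsquare l = 11; +1 → 12 = m.
Latitude subsquare q = 16; +1 → 17 = r.

FN16mr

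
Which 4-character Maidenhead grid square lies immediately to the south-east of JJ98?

KJ07

Longitude square 9; +1 → 10, wraps to 0, carry into field.
Longitude field J = 9; +1 → 10 = K.
Latitude square 8; −1 → 7.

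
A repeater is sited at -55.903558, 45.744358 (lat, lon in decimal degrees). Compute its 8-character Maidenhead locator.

Offset from 180°W / 90°S: lon 225.74436°, lat 34.09644°.
Field: lon ⌊225.74436/20⌋ = 11 → L; lat ⌊34.09644/10⌋ = 3 → D.
Square: lon ⌊5.74436/2⌋ = 2; lat ⌊4.09644/1⌋ = 4.
Subsquare: lon ⌊1.74436/0.0833333⌋ = 20 → u; lat ⌊0.09644/0.0416667⌋ = 2 → c.
Extended square: lon ⌊0.07769/0.00833333⌋ = 9; lat ⌊0.01311/0.00416667⌋ = 3.

LD24uc93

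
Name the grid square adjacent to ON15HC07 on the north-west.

ON15gc98

Longitude extended square 0; −1 → -1, wraps to 9, carry into subsquare.
Longitude subsquare h = 7; −1 → 6 = g.
Latitude extended square 7; +1 → 8.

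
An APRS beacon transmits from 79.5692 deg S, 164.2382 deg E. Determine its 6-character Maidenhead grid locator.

RB20ck

Add 180° to longitude and 90° to latitude: 344.2382, 10.4308.
Field: 344.2382/20 → 17 → R, 10.4308/10 → 1 → B; chars RB.
Square: 4.2382/2 → 2, 0.4308/1 → 0; chars 20.
Subsquare: 0.2382/0.0833333 → 2 → c, 0.4308/0.0416667 → 10 → k; chars ck.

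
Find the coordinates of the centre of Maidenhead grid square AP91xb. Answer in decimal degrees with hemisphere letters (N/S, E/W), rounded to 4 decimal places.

Field A=0, P=15: +0·20° lon, +15·10° lat → SW at lon -180°, lat 60°.
Square 9, 1: +9·2° lon, +1·1° lat → SW at lon -162°, lat 61°.
Subsquare x=23, b=1: +23·0.0833333° lon, +1·0.0416667° lat → SW at lon -160.083°, lat 61.0417°.
Cell spans 0.0833333° lon × 0.0416667° lat. Centre is SW corner plus half of each.
latitude 61.0625° N, longitude 160.0417° W.

61.0625° N, 160.0417° W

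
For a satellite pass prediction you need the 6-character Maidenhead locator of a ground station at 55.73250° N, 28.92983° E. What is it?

KO45lr

Shift to the Maidenhead origin (180°W, 90°S): lon 208.9298, lat 145.7325.
Field: 208.9298/20 → 10 → K, 145.7325/10 → 14 → O; chars KO.
Square: 8.9298/2 → 4, 5.7325/1 → 5; chars 45.
Subsquare: 0.9298/0.0833333 → 11 → l, 0.7325/0.0416667 → 17 → r; chars lr.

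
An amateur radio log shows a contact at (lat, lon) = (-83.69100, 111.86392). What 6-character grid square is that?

OA56wh

Shift to the Maidenhead origin (180°W, 90°S): lon 291.8639, lat 6.3090.
Field: lon ⌊291.8639/20⌋ = 14 → O; lat ⌊6.3090/10⌋ = 0 → A.
Square: lon ⌊11.8639/2⌋ = 5; lat ⌊6.3090/1⌋ = 6.
Subsquare: lon ⌊1.8639/0.0833333⌋ = 22 → w; lat ⌊0.3090/0.0416667⌋ = 7 → h.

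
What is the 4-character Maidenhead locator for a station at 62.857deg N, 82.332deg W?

Offset from 180°W / 90°S: lon 97.67°, lat 152.86°.
Field: lon ⌊97.67/20⌋ = 4 → E; lat ⌊152.86/10⌋ = 15 → P.
Square: lon ⌊17.67/2⌋ = 8; lat ⌊2.86/1⌋ = 2.

EP82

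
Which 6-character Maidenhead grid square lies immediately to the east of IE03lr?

IE03mr

Longitude subsquare l = 11; +1 → 12 = m.
The latitude characters are unchanged.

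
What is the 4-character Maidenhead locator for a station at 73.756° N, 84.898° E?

NQ23

Offset from 180°W / 90°S: lon 264.90°, lat 163.76°.
Field (20°×10°, letters A–R): lon ⌊264.90/20⌋ = 13 → N; lat ⌊163.76/10⌋ = 16 → Q.
Square (2°×1°, digits 0–9): lon ⌊4.90/2⌋ = 2; lat ⌊3.76/1⌋ = 3.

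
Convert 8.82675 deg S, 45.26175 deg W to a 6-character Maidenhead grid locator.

Offset from 180°W / 90°S: lon 134.7382°, lat 81.1732°.
Field: 134.7382/20 → 6 → G, 81.1732/10 → 8 → I; chars GI.
Square: 14.7382/2 → 7, 1.1732/1 → 1; chars 71.
Subsquare: 0.7382/0.0833333 → 8 → i, 0.1732/0.0416667 → 4 → e; chars ie.

GI71ie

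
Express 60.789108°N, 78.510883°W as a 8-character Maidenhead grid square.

FP00rs89

Add 180° to longitude and 90° to latitude: 101.48912, 150.78911.
Field: lon ⌊101.48912/20⌋ = 5 → F; lat ⌊150.78911/10⌋ = 15 → P.
Square: lon ⌊1.48912/2⌋ = 0; lat ⌊0.78911/1⌋ = 0.
Subsquare: lon ⌊1.48912/0.0833333⌋ = 17 → r; lat ⌊0.78911/0.0416667⌋ = 18 → s.
Extended square: lon ⌊0.07245/0.00833333⌋ = 8; lat ⌊0.03911/0.00416667⌋ = 9.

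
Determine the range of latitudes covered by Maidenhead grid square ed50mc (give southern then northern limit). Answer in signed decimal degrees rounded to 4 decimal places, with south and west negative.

Field E=4, D=3: +4·20° lon, +3·10° lat → SW at lon -100°, lat -60°.
Square 5, 0: +5·2° lon, +0·1° lat → SW at lon -90°, lat -60°.
Subsquare m=12, c=2: +12·0.0833333° lon, +2·0.0416667° lat → SW at lon -89°, lat -59.9167°.
Cell spans 0.0833333° lon × 0.0416667° lat.
south -59.9167, north -59.8750.

-59.9167, -59.8750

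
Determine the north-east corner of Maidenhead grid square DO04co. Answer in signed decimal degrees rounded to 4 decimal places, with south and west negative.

54.6250, -119.7500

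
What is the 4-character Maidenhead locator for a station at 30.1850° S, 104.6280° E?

OF29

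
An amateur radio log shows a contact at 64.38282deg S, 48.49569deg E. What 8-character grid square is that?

Add 180° to longitude and 90° to latitude: 228.49569, 25.61718.
Field: lon ⌊228.49569/20⌋ = 11 → L; lat ⌊25.61718/10⌋ = 2 → C.
Square: lon ⌊8.49569/2⌋ = 4; lat ⌊5.61718/1⌋ = 5.
Subsquare: lon ⌊0.49569/0.0833333⌋ = 5 → f; lat ⌊0.61718/0.0416667⌋ = 14 → o.
Extended square: lon ⌊0.07902/0.00833333⌋ = 9; lat ⌊0.03385/0.00416667⌋ = 8.

LC45fo98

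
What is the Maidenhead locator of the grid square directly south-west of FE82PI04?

FE82oi93

Longitude extended square 0; −1 → -1, wraps to 9, carry into subsquare.
Longitude subsquare p = 15; −1 → 14 = o.
Latitude extended square 4; −1 → 3.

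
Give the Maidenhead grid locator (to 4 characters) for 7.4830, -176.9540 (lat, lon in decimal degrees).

AJ17

Add 180° to longitude and 90° to latitude: 3.05, 97.48.
Field: 3.05/20 → 0 → A, 97.48/10 → 9 → J; chars AJ.
Square: 3.05/2 → 1, 7.48/1 → 7; chars 17.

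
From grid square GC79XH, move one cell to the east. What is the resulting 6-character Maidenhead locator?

GC89ah

Longitude subsquare x = 23; +1 → 24, wraps to 0 = a, carry into square.
Longitude square 7; +1 → 8.
The latitude characters are unchanged.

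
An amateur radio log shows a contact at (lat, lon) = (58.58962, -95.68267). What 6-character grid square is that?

EO28do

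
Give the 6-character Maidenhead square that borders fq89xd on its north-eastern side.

FQ99ae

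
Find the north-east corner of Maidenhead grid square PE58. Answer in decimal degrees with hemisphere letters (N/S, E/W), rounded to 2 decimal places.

Field P=15, E=4: +15·20° lon, +4·10° lat → SW at lon 120°, lat -50°.
Square 5, 8: +5·2° lon, +8·1° lat → SW at lon 130°, lat -42°.
Cell spans 2° lon × 1° lat. NE corner is SW corner plus one full cell.
latitude 41.00° S, longitude 132.00° E.

41.00° S, 132.00° E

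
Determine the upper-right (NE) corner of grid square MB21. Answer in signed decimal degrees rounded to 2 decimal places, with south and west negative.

-78.00, 66.00

Field M=12, B=1: +12·20° lon, +1·10° lat → SW at lon 60°, lat -80°.
Square 2, 1: +2·2° lon, +1·1° lat → SW at lon 64°, lat -79°.
Cell spans 2° lon × 1° lat. NE corner is SW corner plus one full cell.
latitude -78.00, longitude 66.00.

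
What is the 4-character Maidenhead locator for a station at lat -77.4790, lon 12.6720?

Add 180° to longitude and 90° to latitude: 192.67, 12.52.
Field: 192.67/20 → 9 → J, 12.52/10 → 1 → B; chars JB.
Square: 12.67/2 → 6, 2.52/1 → 2; chars 62.

JB62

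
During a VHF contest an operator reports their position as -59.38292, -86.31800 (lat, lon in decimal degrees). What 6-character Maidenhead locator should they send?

ED60uo

Offset from 180°W / 90°S: lon 93.6820°, lat 30.6171°.
Field (20°×10°, letters A–R): lon ⌊93.6820/20⌋ = 4 → E; lat ⌊30.6171/10⌋ = 3 → D.
Square (2°×1°, digits 0–9): lon ⌊13.6820/2⌋ = 6; lat ⌊0.6171/1⌋ = 0.
Subsquare (5′×2.5′, letters a–x): lon ⌊1.6820/0.0833333⌋ = 20 → u; lat ⌊0.6171/0.0416667⌋ = 14 → o.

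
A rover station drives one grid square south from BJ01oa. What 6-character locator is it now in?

BJ00ox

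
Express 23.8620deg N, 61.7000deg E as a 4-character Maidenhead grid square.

ML03

Add 180° to longitude and 90° to latitude: 241.70, 113.86.
Field (20°×10°, letters A–R): lon ⌊241.70/20⌋ = 12 → M; lat ⌊113.86/10⌋ = 11 → L.
Square (2°×1°, digits 0–9): lon ⌊1.70/2⌋ = 0; lat ⌊3.86/1⌋ = 3.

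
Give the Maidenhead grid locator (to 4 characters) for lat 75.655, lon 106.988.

OQ35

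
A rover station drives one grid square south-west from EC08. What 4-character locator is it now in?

DC97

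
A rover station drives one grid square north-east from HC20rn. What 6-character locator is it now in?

Longitude subsquare r = 17; +1 → 18 = s.
Latitude subsquare n = 13; +1 → 14 = o.

HC20so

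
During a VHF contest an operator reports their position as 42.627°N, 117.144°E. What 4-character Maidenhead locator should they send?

ON82

Add 180° to longitude and 90° to latitude: 297.14, 132.63.
Field: lon ⌊297.14/20⌋ = 14 → O; lat ⌊132.63/10⌋ = 13 → N.
Square: lon ⌊17.14/2⌋ = 8; lat ⌊2.63/1⌋ = 2.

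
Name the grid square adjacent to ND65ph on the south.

ND65pg

Latitude subsquare h = 7; −1 → 6 = g.
The longitude characters are unchanged.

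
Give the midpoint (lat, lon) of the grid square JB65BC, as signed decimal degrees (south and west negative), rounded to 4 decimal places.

-74.8958, 12.1250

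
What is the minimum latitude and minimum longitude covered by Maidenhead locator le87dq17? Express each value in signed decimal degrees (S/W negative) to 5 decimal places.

-42.30417, 56.25833

Field L=11, E=4: +11·20° lon, +4·10° lat → SW at lon 40°, lat -50°.
Square 8, 7: +8·2° lon, +7·1° lat → SW at lon 56°, lat -43°.
Subsquare d=3, q=16: +3·0.0833333° lon, +16·0.0416667° lat → SW at lon 56.25°, lat -42.3333°.
Extended square 1, 7: +1·0.00833333° lon, +7·0.00416667° lat → SW at lon 56.2583°, lat -42.3042°.
latitude -42.30417, longitude 56.25833.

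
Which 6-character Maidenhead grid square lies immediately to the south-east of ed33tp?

Longitude subsquare t = 19; +1 → 20 = u.
Latitude subsquare p = 15; −1 → 14 = o.

ED33uo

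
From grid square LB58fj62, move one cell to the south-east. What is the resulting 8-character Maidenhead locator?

Longitude extended square 6; +1 → 7.
Latitude extended square 2; −1 → 1.

LB58fj71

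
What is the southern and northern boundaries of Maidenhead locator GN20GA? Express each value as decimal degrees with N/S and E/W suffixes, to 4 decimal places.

40.0000° N, 40.0417° N

Field G=6, N=13: +6·20° lon, +13·10° lat → SW at lon -60°, lat 40°.
Square 2, 0: +2·2° lon, +0·1° lat → SW at lon -56°, lat 40°.
Subsquare g=6, a=0: +6·0.0833333° lon, +0·0.0416667° lat → SW at lon -55.5°, lat 40°.
Cell spans 0.0833333° lon × 0.0416667° lat.
south 40.0000° N, north 40.0417° N.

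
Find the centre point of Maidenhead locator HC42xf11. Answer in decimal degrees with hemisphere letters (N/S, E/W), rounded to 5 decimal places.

Field H=7, C=2: +7·20° lon, +2·10° lat → SW at lon -40°, lat -70°.
Square 4, 2: +4·2° lon, +2·1° lat → SW at lon -32°, lat -68°.
Subsquare x=23, f=5: +23·0.0833333° lon, +5·0.0416667° lat → SW at lon -30.0833°, lat -67.7917°.
Extended square 1, 1: +1·0.00833333° lon, +1·0.00416667° lat → SW at lon -30.075°, lat -67.7875°.
Cell spans 0.00833333° lon × 0.00416667° lat. Centre is SW corner plus half of each.
latitude 67.78542° S, longitude 30.07083° W.

67.78542° S, 30.07083° W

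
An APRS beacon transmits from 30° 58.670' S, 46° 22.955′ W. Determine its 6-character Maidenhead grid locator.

GF69ta

Shift to the Maidenhead origin (180°W, 90°S): lon 133.6174, lat 59.0222.
Field (20°×10°, letters A–R): lon ⌊133.6174/20⌋ = 6 → G; lat ⌊59.0222/10⌋ = 5 → F.
Square (2°×1°, digits 0–9): lon ⌊13.6174/2⌋ = 6; lat ⌊9.0222/1⌋ = 9.
Subsquare (5′×2.5′, letters a–x): lon ⌊1.6174/0.0833333⌋ = 19 → t; lat ⌊0.0222/0.0416667⌋ = 0 → a.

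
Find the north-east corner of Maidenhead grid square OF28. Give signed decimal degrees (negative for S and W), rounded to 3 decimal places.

-31.000, 106.000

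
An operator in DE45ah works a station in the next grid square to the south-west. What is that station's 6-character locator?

DE35xg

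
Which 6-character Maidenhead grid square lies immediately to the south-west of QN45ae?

Longitude subsquare a = 0; −1 → -1, wraps to 23 = x, carry into square.
Longitude square 4; −1 → 3.
Latitude subsquare e = 4; −1 → 3 = d.

QN35xd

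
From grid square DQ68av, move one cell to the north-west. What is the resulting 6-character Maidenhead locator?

Longitude subsquare a = 0; −1 → -1, wraps to 23 = x, carry into square.
Longitude square 6; −1 → 5.
Latitude subsquare v = 21; +1 → 22 = w.

DQ58xw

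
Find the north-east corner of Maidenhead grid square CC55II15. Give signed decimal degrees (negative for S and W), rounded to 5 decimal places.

-64.64167, -129.31667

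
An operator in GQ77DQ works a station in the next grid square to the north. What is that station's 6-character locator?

GQ77dr

Latitude subsquare q = 16; +1 → 17 = r.
The longitude characters are unchanged.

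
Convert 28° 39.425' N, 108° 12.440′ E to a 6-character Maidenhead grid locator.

OL48cp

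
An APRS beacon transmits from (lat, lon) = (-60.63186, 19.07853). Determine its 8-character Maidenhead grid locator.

JC99mi98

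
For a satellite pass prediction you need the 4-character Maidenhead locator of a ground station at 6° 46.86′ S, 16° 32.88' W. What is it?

II13

Add 180° to longitude and 90° to latitude: 163.45, 83.22.
Field: 163.45/20 → 8 → I, 83.22/10 → 8 → I; chars II.
Square: 3.45/2 → 1, 3.22/1 → 3; chars 13.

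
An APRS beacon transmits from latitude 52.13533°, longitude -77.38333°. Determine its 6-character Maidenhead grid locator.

FO12hd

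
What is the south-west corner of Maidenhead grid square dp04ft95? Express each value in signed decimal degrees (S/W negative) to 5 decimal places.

64.81250, -119.50833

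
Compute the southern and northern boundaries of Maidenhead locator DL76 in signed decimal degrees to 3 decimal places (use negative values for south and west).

Field D=3, L=11: +3·20° lon, +11·10° lat → SW at lon -120°, lat 20°.
Square 7, 6: +7·2° lon, +6·1° lat → SW at lon -106°, lat 26°.
Cell spans 2° lon × 1° lat.
south 26.000, north 27.000.

26.000, 27.000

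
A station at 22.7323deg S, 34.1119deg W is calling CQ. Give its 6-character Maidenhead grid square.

HG27wg

Offset from 180°W / 90°S: lon 145.8881°, lat 67.2677°.
Field: 145.8881/20 → 7 → H, 67.2677/10 → 6 → G; chars HG.
Square: 5.8881/2 → 2, 7.2677/1 → 7; chars 27.
Subsquare: 1.8881/0.0833333 → 22 → w, 0.2677/0.0416667 → 6 → g; chars wg.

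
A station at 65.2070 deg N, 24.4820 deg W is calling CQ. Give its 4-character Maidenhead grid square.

Shift to the Maidenhead origin (180°W, 90°S): lon 155.52, lat 155.21.
Field: lon ⌊155.52/20⌋ = 7 → H; lat ⌊155.21/10⌋ = 15 → P.
Square: lon ⌊15.52/2⌋ = 7; lat ⌊5.21/1⌋ = 5.

HP75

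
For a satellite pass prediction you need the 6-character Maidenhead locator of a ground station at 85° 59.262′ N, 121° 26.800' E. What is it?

Offset from 180°W / 90°S: lon 301.4467°, lat 175.9877°.
Field: 301.4467/20 → 15 → P, 175.9877/10 → 17 → R; chars PR.
Square: 1.4467/2 → 0, 5.9877/1 → 5; chars 05.
Subsquare: 1.4467/0.0833333 → 17 → r, 0.9877/0.0416667 → 23 → x; chars rx.

PR05rx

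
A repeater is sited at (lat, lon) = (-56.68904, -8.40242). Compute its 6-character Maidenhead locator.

ID53th

Shift to the Maidenhead origin (180°W, 90°S): lon 171.5976, lat 33.3110.
Field: 171.5976/20 → 8 → I, 33.3110/10 → 3 → D; chars ID.
Square: 11.5976/2 → 5, 3.3110/1 → 3; chars 53.
Subsquare: 1.5976/0.0833333 → 19 → t, 0.3110/0.0416667 → 7 → h; chars th.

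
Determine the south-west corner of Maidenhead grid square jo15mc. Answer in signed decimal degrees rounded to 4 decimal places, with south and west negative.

Field J=9, O=14: +9·20° lon, +14·10° lat → SW at lon 0°, lat 50°.
Square 1, 5: +1·2° lon, +5·1° lat → SW at lon 2°, lat 55°.
Subsquare m=12, c=2: +12·0.0833333° lon, +2·0.0416667° lat → SW at lon 3°, lat 55.0833°.
latitude 55.0833, longitude 3.0000.

55.0833, 3.0000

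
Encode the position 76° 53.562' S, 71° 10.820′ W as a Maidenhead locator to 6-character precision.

Shift to the Maidenhead origin (180°W, 90°S): lon 108.8197, lat 13.1073.
Field: lon ⌊108.8197/20⌋ = 5 → F; lat ⌊13.1073/10⌋ = 1 → B.
Square: lon ⌊8.8197/2⌋ = 4; lat ⌊3.1073/1⌋ = 3.
Subsquare: lon ⌊0.8197/0.0833333⌋ = 9 → j; lat ⌊0.1073/0.0416667⌋ = 2 → c.

FB43jc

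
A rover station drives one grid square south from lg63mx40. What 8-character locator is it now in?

Latitude extended square 0; −1 → -1, wraps to 9, carry into subsquare.
Latitude subsquare x = 23; −1 → 22 = w.
The longitude characters are unchanged.

LG63mw49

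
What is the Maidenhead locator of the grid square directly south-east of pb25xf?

PB35ae

Longitude subsquare x = 23; +1 → 24, wraps to 0 = a, carry into square.
Longitude square 2; +1 → 3.
Latitude subsquare f = 5; −1 → 4 = e.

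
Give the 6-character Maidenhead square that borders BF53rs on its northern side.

BF53rt

Latitude subsquare s = 18; +1 → 19 = t.
The longitude characters are unchanged.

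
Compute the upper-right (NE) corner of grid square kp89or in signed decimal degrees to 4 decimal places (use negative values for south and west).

69.7500, 37.2500

Field K=10, P=15: +10·20° lon, +15·10° lat → SW at lon 20°, lat 60°.
Square 8, 9: +8·2° lon, +9·1° lat → SW at lon 36°, lat 69°.
Subsquare o=14, r=17: +14·0.0833333° lon, +17·0.0416667° lat → SW at lon 37.1667°, lat 69.7083°.
Cell spans 0.0833333° lon × 0.0416667° lat. NE corner is SW corner plus one full cell.
latitude 69.7500, longitude 37.2500.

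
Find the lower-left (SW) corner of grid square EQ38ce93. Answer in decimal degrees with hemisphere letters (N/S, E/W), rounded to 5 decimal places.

Field E=4, Q=16: +4·20° lon, +16·10° lat → SW at lon -100°, lat 70°.
Square 3, 8: +3·2° lon, +8·1° lat → SW at lon -94°, lat 78°.
Subsquare c=2, e=4: +2·0.0833333° lon, +4·0.0416667° lat → SW at lon -93.8333°, lat 78.1667°.
Extended square 9, 3: +9·0.00833333° lon, +3·0.00416667° lat → SW at lon -93.7583°, lat 78.1792°.
latitude 78.17917° N, longitude 93.75833° W.

78.17917° N, 93.75833° W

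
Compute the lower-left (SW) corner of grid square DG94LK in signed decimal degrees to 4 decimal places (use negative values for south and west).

Field D=3, G=6: +3·20° lon, +6·10° lat → SW at lon -120°, lat -30°.
Square 9, 4: +9·2° lon, +4·1° lat → SW at lon -102°, lat -26°.
Subsquare l=11, k=10: +11·0.0833333° lon, +10·0.0416667° lat → SW at lon -101.083°, lat -25.5833°.
latitude -25.5833, longitude -101.0833.

-25.5833, -101.0833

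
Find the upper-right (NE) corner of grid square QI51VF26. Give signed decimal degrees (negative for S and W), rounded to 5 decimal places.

-8.76250, 151.77500

Field Q=16, I=8: +16·20° lon, +8·10° lat → SW at lon 140°, lat -10°.
Square 5, 1: +5·2° lon, +1·1° lat → SW at lon 150°, lat -9°.
Subsquare v=21, f=5: +21·0.0833333° lon, +5·0.0416667° lat → SW at lon 151.75°, lat -8.79167°.
Extended square 2, 6: +2·0.00833333° lon, +6·0.00416667° lat → SW at lon 151.767°, lat -8.76667°.
Cell spans 0.00833333° lon × 0.00416667° lat. NE corner is SW corner plus one full cell.
latitude -8.76250, longitude 151.77500.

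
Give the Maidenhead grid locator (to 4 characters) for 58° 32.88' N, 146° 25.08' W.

BO68

Offset from 180°W / 90°S: lon 33.58°, lat 148.55°.
Field (20°×10°, letters A–R): lon ⌊33.58/20⌋ = 1 → B; lat ⌊148.55/10⌋ = 14 → O.
Square (2°×1°, digits 0–9): lon ⌊13.58/2⌋ = 6; lat ⌊8.55/1⌋ = 8.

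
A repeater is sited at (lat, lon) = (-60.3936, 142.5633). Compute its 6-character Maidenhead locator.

QC19go

Offset from 180°W / 90°S: lon 322.5633°, lat 29.6064°.
Field (20°×10°, letters A–R): 322.5633/20 → 16 → Q, 29.6064/10 → 2 → C; chars QC.
Square (2°×1°, digits 0–9): 2.5633/2 → 1, 9.6064/1 → 9; chars 19.
Subsquare (5′×2.5′, letters a–x): 0.5633/0.0833333 → 6 → g, 0.6064/0.0416667 → 14 → o; chars go.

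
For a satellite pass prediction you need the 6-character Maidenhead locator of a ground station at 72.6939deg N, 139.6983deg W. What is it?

Add 180° to longitude and 90° to latitude: 40.3017, 162.6939.
Field: 40.3017/20 → 2 → C, 162.6939/10 → 16 → Q; chars CQ.
Square: 0.3017/2 → 0, 2.6939/1 → 2; chars 02.
Subsquare: 0.3017/0.0833333 → 3 → d, 0.6939/0.0416667 → 16 → q; chars dq.

CQ02dq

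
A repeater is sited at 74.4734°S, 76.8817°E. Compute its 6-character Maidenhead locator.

Offset from 180°W / 90°S: lon 256.8817°, lat 15.5266°.
Field: lon ⌊256.8817/20⌋ = 12 → M; lat ⌊15.5266/10⌋ = 1 → B.
Square: lon ⌊16.8817/2⌋ = 8; lat ⌊5.5266/1⌋ = 5.
Subsquare: lon ⌊0.8817/0.0833333⌋ = 10 → k; lat ⌊0.5266/0.0416667⌋ = 12 → m.

MB85km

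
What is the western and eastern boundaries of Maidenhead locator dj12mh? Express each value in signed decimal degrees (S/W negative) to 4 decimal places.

-117.0000, -116.9167

Field D=3, J=9: +3·20° lon, +9·10° lat → SW at lon -120°, lat 0°.
Square 1, 2: +1·2° lon, +2·1° lat → SW at lon -118°, lat 2°.
Subsquare m=12, h=7: +12·0.0833333° lon, +7·0.0416667° lat → SW at lon -117°, lat 2.29167°.
Cell spans 0.0833333° lon × 0.0416667° lat.
west -117.0000, east -116.9167.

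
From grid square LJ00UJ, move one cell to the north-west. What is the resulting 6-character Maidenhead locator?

LJ00tk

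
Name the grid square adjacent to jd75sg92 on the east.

Longitude extended square 9; +1 → 10, wraps to 0, carry into subsquare.
Longitude subsquare s = 18; +1 → 19 = t.
The latitude characters are unchanged.

JD75tg02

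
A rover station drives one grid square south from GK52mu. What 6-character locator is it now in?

Latitude subsquare u = 20; −1 → 19 = t.
The longitude characters are unchanged.

GK52mt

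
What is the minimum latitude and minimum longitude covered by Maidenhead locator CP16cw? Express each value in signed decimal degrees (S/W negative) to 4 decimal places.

66.9167, -137.8333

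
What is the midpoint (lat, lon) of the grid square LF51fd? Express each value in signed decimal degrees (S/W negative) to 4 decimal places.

-38.8542, 50.4583

Field L=11, F=5: +11·20° lon, +5·10° lat → SW at lon 40°, lat -40°.
Square 5, 1: +5·2° lon, +1·1° lat → SW at lon 50°, lat -39°.
Subsquare f=5, d=3: +5·0.0833333° lon, +3·0.0416667° lat → SW at lon 50.4167°, lat -38.875°.
Cell spans 0.0833333° lon × 0.0416667° lat. Centre is SW corner plus half of each.
latitude -38.8542, longitude 50.4583.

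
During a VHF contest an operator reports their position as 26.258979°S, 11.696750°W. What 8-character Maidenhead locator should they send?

IG43dr67

Shift to the Maidenhead origin (180°W, 90°S): lon 168.30325, lat 63.74102.
Field: 168.30325/20 → 8 → I, 63.74102/10 → 6 → G; chars IG.
Square: 8.30325/2 → 4, 3.74102/1 → 3; chars 43.
Subsquare: 0.30325/0.0833333 → 3 → d, 0.74102/0.0416667 → 17 → r; chars dr.
Extended square: 0.05325/0.00833333 → 6, 0.03269/0.00416667 → 7; chars 67.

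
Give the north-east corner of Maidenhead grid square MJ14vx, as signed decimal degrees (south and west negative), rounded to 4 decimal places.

Field M=12, J=9: +12·20° lon, +9·10° lat → SW at lon 60°, lat 0°.
Square 1, 4: +1·2° lon, +4·1° lat → SW at lon 62°, lat 4°.
Subsquare v=21, x=23: +21·0.0833333° lon, +23·0.0416667° lat → SW at lon 63.75°, lat 4.95833°.
Cell spans 0.0833333° lon × 0.0416667° lat. NE corner is SW corner plus one full cell.
latitude 5.0000, longitude 63.8333.

5.0000, 63.8333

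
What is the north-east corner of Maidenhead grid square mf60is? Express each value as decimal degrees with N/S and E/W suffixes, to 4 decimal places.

39.2083° S, 72.7500° E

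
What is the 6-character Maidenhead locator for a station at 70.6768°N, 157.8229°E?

Offset from 180°W / 90°S: lon 337.8229°, lat 160.6768°.
Field: lon ⌊337.8229/20⌋ = 16 → Q; lat ⌊160.6768/10⌋ = 16 → Q.
Square: lon ⌊17.8229/2⌋ = 8; lat ⌊0.6768/1⌋ = 0.
Subsquare: lon ⌊1.8229/0.0833333⌋ = 21 → v; lat ⌊0.6768/0.0416667⌋ = 16 → q.

QQ80vq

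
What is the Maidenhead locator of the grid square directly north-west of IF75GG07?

Longitude extended square 0; −1 → -1, wraps to 9, carry into subsquare.
Longitude subsquare g = 6; −1 → 5 = f.
Latitude extended square 7; +1 → 8.

IF75fg98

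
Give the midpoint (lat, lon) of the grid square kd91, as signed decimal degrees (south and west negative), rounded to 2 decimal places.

-58.50, 39.00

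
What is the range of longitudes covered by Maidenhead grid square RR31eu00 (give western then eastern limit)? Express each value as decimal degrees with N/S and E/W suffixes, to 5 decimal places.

166.33333° E, 166.34167° E

Field R=17, R=17: +17·20° lon, +17·10° lat → SW at lon 160°, lat 80°.
Square 3, 1: +3·2° lon, +1·1° lat → SW at lon 166°, lat 81°.
Subsquare e=4, u=20: +4·0.0833333° lon, +20·0.0416667° lat → SW at lon 166.333°, lat 81.8333°.
Extended square 0, 0: +0·0.00833333° lon, +0·0.00416667° lat → SW at lon 166.333°, lat 81.8333°.
Cell spans 0.00833333° lon × 0.00416667° lat.
west 166.33333° E, east 166.34167° E.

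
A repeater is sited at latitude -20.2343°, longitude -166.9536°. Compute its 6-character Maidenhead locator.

Shift to the Maidenhead origin (180°W, 90°S): lon 13.0464, lat 69.7657.
Field: 13.0464/20 → 0 → A, 69.7657/10 → 6 → G; chars AG.
Square: 13.0464/2 → 6, 9.7657/1 → 9; chars 69.
Subsquare: 1.0464/0.0833333 → 12 → m, 0.7657/0.0416667 → 18 → s; chars ms.

AG69ms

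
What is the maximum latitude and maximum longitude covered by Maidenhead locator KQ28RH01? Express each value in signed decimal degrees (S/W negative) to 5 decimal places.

78.30000, 25.42500

Field K=10, Q=16: +10·20° lon, +16·10° lat → SW at lon 20°, lat 70°.
Square 2, 8: +2·2° lon, +8·1° lat → SW at lon 24°, lat 78°.
Subsquare r=17, h=7: +17·0.0833333° lon, +7·0.0416667° lat → SW at lon 25.4167°, lat 78.2917°.
Extended square 0, 1: +0·0.00833333° lon, +1·0.00416667° lat → SW at lon 25.4167°, lat 78.2958°.
Cell spans 0.00833333° lon × 0.00416667° lat. NE corner is SW corner plus one full cell.
latitude 78.30000, longitude 25.42500.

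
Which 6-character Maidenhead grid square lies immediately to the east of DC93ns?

Longitude subsquare n = 13; +1 → 14 = o.
The latitude characters are unchanged.

DC93os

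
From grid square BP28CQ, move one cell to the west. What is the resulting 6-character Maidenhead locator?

Longitude subsquare c = 2; −1 → 1 = b.
The latitude characters are unchanged.

BP28bq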